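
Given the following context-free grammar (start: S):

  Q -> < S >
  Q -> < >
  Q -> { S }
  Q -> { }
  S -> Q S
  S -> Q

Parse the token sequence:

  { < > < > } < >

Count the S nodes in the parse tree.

[S [Q { [S [Q < >] [S [Q < >]]] }] [S [Q < >]]]

4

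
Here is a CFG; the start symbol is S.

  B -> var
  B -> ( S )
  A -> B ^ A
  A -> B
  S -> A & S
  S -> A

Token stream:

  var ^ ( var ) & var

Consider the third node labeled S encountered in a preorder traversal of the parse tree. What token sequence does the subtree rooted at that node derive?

[S [A [B var] ^ [A [B ( [S [A [B var]]] )]]] & [S [A [B var]]]]

var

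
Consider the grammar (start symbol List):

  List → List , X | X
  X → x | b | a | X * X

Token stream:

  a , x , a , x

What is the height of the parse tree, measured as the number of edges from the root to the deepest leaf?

[List [List [List [List [X a]] , [X x]] , [X a]] , [X x]]

5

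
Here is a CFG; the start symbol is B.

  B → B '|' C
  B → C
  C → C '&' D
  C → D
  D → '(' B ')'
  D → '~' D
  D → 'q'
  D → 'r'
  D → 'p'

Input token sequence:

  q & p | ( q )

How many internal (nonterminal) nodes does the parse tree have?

[B [B [C [C [D q]] & [D p]]] | [C [D ( [B [C [D q]]] )]]]

11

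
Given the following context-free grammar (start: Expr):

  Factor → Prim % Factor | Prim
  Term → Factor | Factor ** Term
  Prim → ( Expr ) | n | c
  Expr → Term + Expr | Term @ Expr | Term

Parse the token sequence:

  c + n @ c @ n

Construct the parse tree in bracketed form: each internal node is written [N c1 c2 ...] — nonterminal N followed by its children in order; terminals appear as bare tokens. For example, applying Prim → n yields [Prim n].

Expr
Term + Expr
Factor + Expr
Prim + Expr
c + Expr
c + Term @ Expr
c + Factor @ Expr
c + Prim @ Expr
c + n @ Expr
c + n @ Term @ Expr
c + n @ Factor @ Expr
c + n @ Prim @ Expr
c + n @ c @ Expr
c + n @ c @ Term
c + n @ c @ Factor
c + n @ c @ Prim
c + n @ c @ n

[Expr [Term [Factor [Prim c]]] + [Expr [Term [Factor [Prim n]]] @ [Expr [Term [Factor [Prim c]]] @ [Expr [Term [Factor [Prim n]]]]]]]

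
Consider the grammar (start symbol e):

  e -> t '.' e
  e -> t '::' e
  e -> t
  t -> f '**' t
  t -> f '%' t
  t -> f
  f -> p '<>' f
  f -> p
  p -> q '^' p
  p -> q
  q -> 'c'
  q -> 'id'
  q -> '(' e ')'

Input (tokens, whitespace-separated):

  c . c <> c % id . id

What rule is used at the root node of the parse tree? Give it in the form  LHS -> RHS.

e -> t '.' e

[e [t [f [p [q c]]]] . [e [t [f [p [q c]] <> [f [p [q c]]]] % [t [f [p [q id]]]]] . [e [t [f [p [q id]]]]]]]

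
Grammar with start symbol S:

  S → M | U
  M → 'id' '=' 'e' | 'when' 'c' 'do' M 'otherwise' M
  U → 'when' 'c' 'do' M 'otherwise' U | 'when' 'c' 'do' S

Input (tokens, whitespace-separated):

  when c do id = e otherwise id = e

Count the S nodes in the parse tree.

1

[S [M when c do [M id = e] otherwise [M id = e]]]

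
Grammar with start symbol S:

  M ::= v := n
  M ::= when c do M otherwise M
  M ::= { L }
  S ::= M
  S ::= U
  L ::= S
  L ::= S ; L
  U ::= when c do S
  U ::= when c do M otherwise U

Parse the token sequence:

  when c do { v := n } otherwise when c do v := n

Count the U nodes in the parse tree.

[S [U when c do [M { [L [S [M v := n]]] }] otherwise [U when c do [S [M v := n]]]]]

2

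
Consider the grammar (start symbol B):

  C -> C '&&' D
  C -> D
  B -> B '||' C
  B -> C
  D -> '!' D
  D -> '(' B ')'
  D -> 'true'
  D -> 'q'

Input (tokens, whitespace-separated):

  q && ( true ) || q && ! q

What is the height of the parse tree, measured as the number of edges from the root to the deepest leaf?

[B [B [C [C [D q]] && [D ( [B [C [D true]]] )]]] || [C [C [D q]] && [D ! [D q]]]]

7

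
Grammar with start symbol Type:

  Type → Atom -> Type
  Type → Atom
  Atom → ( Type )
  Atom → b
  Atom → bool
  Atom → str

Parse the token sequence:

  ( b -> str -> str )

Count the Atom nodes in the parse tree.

4

[Type [Atom ( [Type [Atom b] -> [Type [Atom str] -> [Type [Atom str]]]] )]]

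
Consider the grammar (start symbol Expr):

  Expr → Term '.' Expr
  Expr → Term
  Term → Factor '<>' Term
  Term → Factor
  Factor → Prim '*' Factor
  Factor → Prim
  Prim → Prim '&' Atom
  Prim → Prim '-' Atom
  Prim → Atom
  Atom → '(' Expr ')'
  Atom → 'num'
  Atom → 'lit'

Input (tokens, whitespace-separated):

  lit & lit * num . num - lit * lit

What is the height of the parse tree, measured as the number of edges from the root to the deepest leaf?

[Expr [Term [Factor [Prim [Prim [Atom lit]] & [Atom lit]] * [Factor [Prim [Atom num]]]]] . [Expr [Term [Factor [Prim [Prim [Atom num]] - [Atom lit]] * [Factor [Prim [Atom lit]]]]]]]

7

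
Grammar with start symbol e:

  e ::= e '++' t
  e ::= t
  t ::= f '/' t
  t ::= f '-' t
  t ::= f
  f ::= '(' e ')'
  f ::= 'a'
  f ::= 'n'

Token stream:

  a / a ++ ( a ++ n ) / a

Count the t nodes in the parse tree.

6

[e [e [t [f a] / [t [f a]]]] ++ [t [f ( [e [e [t [f a]]] ++ [t [f n]]] )] / [t [f a]]]]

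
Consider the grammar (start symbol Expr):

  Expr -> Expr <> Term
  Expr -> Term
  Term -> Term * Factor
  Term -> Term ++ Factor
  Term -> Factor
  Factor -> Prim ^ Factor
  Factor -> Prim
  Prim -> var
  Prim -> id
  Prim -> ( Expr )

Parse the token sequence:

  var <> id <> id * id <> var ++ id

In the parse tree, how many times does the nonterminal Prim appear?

6

[Expr [Expr [Expr [Expr [Term [Factor [Prim var]]]] <> [Term [Factor [Prim id]]]] <> [Term [Term [Factor [Prim id]]] * [Factor [Prim id]]]] <> [Term [Term [Factor [Prim var]]] ++ [Factor [Prim id]]]]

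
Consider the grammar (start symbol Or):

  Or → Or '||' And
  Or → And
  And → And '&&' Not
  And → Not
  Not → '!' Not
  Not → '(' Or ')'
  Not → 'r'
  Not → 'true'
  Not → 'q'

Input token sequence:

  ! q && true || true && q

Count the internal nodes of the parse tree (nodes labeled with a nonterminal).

11

[Or [Or [And [And [Not ! [Not q]]] && [Not true]]] || [And [And [Not true]] && [Not q]]]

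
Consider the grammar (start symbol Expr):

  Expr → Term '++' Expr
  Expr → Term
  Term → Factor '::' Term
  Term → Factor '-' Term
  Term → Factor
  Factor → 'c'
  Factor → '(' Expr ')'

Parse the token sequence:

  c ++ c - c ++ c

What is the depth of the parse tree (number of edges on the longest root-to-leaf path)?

[Expr [Term [Factor c]] ++ [Expr [Term [Factor c] - [Term [Factor c]]] ++ [Expr [Term [Factor c]]]]]

5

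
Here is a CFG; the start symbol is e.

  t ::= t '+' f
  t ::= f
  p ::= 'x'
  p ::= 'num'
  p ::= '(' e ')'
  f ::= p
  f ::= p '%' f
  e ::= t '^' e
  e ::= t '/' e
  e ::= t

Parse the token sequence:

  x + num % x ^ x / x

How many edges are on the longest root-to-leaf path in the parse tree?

6

[e [t [t [f [p x]]] + [f [p num] % [f [p x]]]] ^ [e [t [f [p x]]] / [e [t [f [p x]]]]]]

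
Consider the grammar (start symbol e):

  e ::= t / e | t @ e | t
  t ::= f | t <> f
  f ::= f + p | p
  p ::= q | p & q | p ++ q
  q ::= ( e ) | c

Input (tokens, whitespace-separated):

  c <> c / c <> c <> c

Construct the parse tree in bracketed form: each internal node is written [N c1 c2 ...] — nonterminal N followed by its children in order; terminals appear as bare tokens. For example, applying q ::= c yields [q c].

e
t / e
t <> f / e
f <> f / e
p <> f / e
q <> f / e
c <> f / e
c <> p / e
c <> q / e
c <> c / e
c <> c / t
c <> c / t <> f
c <> c / t <> f <> f
c <> c / f <> f <> f
c <> c / p <> f <> f
c <> c / q <> f <> f
c <> c / c <> f <> f
c <> c / c <> p <> f
c <> c / c <> q <> f
c <> c / c <> c <> f
c <> c / c <> c <> p
c <> c / c <> c <> q
c <> c / c <> c <> c

[e [t [t [f [p [q c]]]] <> [f [p [q c]]]] / [e [t [t [t [f [p [q c]]]] <> [f [p [q c]]]] <> [f [p [q c]]]]]]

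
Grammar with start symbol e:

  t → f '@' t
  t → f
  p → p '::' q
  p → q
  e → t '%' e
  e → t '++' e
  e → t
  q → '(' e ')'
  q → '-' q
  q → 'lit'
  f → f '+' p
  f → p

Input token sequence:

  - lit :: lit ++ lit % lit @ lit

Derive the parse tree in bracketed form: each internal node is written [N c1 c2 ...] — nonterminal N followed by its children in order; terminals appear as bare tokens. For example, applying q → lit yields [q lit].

[e [t [f [p [p [q - [q lit]]] :: [q lit]]]] ++ [e [t [f [p [q lit]]]] % [e [t [f [p [q lit]]] @ [t [f [p [q lit]]]]]]]]

e
t ++ e
f ++ e
p ++ e
p :: q ++ e
q :: q ++ e
- q :: q ++ e
- lit :: q ++ e
- lit :: lit ++ e
- lit :: lit ++ t % e
- lit :: lit ++ f % e
- lit :: lit ++ p % e
- lit :: lit ++ q % e
- lit :: lit ++ lit % e
- lit :: lit ++ lit % t
- lit :: lit ++ lit % f @ t
- lit :: lit ++ lit % p @ t
- lit :: lit ++ lit % q @ t
- lit :: lit ++ lit % lit @ t
- lit :: lit ++ lit % lit @ f
- lit :: lit ++ lit % lit @ p
- lit :: lit ++ lit % lit @ q
- lit :: lit ++ lit % lit @ lit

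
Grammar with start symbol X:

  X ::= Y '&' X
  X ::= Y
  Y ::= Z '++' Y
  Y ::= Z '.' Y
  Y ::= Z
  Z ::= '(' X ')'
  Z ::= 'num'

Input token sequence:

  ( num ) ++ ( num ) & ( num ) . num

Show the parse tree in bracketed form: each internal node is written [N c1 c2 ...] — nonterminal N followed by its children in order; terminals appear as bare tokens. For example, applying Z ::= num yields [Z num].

[X [Y [Z ( [X [Y [Z num]]] )] ++ [Y [Z ( [X [Y [Z num]]] )]]] & [X [Y [Z ( [X [Y [Z num]]] )] . [Y [Z num]]]]]

X
Y & X
Z ++ Y & X
( X ) ++ Y & X
( Y ) ++ Y & X
( Z ) ++ Y & X
( num ) ++ Y & X
( num ) ++ Z & X
( num ) ++ ( X ) & X
( num ) ++ ( Y ) & X
( num ) ++ ( Z ) & X
( num ) ++ ( num ) & X
( num ) ++ ( num ) & Y
( num ) ++ ( num ) & Z . Y
( num ) ++ ( num ) & ( X ) . Y
( num ) ++ ( num ) & ( Y ) . Y
( num ) ++ ( num ) & ( Z ) . Y
( num ) ++ ( num ) & ( num ) . Y
( num ) ++ ( num ) & ( num ) . Z
( num ) ++ ( num ) & ( num ) . num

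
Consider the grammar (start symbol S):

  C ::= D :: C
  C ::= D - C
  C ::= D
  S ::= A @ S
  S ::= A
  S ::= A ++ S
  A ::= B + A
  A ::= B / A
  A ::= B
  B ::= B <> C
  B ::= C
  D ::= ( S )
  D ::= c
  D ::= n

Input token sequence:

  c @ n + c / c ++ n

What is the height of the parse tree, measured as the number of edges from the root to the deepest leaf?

[S [A [B [C [D c]]]] @ [S [A [B [C [D n]]] + [A [B [C [D c]]] / [A [B [C [D c]]]]]] ++ [S [A [B [C [D n]]]]]]]

8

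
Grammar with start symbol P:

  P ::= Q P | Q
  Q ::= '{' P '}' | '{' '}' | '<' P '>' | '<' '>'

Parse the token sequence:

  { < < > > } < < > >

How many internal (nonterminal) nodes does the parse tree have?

10

[P [Q { [P [Q < [P [Q < >]] >]] }] [P [Q < [P [Q < >]] >]]]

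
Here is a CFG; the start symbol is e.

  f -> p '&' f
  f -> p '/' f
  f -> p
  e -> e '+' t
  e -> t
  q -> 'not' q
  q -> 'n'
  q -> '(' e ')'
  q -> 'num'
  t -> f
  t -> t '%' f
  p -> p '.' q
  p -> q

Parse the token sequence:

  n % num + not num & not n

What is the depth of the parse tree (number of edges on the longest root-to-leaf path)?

[e [e [t [t [f [p [q n]]]] % [f [p [q num]]]]] + [t [f [p [q not [q num]]] & [f [p [q not [q n]]]]]]]

7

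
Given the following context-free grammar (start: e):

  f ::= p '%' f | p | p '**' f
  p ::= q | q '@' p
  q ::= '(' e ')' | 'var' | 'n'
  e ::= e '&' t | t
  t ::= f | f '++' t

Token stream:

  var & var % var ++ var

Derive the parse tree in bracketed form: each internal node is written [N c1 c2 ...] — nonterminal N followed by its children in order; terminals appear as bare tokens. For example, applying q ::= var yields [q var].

[e [e [t [f [p [q var]]]]] & [t [f [p [q var]] % [f [p [q var]]]] ++ [t [f [p [q var]]]]]]

e
e & t
t & t
f & t
p & t
q & t
var & t
var & f ++ t
var & p % f ++ t
var & q % f ++ t
var & var % f ++ t
var & var % p ++ t
var & var % q ++ t
var & var % var ++ t
var & var % var ++ f
var & var % var ++ p
var & var % var ++ q
var & var % var ++ var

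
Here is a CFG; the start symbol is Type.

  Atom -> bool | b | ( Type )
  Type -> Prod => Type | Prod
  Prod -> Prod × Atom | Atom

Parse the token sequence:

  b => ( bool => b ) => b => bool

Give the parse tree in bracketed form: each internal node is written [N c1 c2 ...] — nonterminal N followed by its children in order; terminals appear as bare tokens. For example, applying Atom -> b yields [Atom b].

[Type [Prod [Atom b]] => [Type [Prod [Atom ( [Type [Prod [Atom bool]] => [Type [Prod [Atom b]]]] )]] => [Type [Prod [Atom b]] => [Type [Prod [Atom bool]]]]]]

Type
Prod => Type
Atom => Type
b => Type
b => Prod => Type
b => Atom => Type
b => ( Type ) => Type
b => ( Prod => Type ) => Type
b => ( Atom => Type ) => Type
b => ( bool => Type ) => Type
b => ( bool => Prod ) => Type
b => ( bool => Atom ) => Type
b => ( bool => b ) => Type
b => ( bool => b ) => Prod => Type
b => ( bool => b ) => Atom => Type
b => ( bool => b ) => b => Type
b => ( bool => b ) => b => Prod
b => ( bool => b ) => b => Atom
b => ( bool => b ) => b => bool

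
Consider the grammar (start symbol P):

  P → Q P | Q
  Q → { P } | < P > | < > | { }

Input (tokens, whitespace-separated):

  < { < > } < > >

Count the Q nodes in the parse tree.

4

[P [Q < [P [Q { [P [Q < >]] }] [P [Q < >]]] >]]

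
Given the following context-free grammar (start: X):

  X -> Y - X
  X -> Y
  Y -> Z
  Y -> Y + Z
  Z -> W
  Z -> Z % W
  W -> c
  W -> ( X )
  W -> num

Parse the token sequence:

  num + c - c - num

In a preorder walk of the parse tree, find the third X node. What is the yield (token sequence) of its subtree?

[X [Y [Y [Z [W num]]] + [Z [W c]]] - [X [Y [Z [W c]]] - [X [Y [Z [W num]]]]]]

num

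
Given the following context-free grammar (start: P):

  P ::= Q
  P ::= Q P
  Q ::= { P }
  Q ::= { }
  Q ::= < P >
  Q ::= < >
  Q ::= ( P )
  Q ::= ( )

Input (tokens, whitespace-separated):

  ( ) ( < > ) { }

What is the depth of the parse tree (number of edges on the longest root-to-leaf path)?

5

[P [Q ( )] [P [Q ( [P [Q < >]] )] [P [Q { }]]]]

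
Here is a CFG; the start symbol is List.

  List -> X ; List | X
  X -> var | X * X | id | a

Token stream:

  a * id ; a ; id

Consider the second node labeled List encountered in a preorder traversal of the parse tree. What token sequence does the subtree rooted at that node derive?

[List [X [X a] * [X id]] ; [List [X a] ; [List [X id]]]]

a ; id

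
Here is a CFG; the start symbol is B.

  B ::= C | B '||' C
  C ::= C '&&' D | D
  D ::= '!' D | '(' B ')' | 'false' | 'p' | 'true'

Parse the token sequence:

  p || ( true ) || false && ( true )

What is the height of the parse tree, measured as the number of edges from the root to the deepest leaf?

[B [B [B [C [D p]]] || [C [D ( [B [C [D true]]] )]]] || [C [C [D false]] && [D ( [B [C [D true]]] )]]]

7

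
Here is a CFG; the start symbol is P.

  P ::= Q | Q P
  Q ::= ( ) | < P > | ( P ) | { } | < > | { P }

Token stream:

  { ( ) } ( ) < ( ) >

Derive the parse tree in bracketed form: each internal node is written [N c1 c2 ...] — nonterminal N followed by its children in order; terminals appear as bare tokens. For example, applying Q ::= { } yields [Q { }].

[P [Q { [P [Q ( )]] }] [P [Q ( )] [P [Q < [P [Q ( )]] >]]]]

P
Q P
{ P } P
{ Q } P
{ ( ) } P
{ ( ) } Q P
{ ( ) } ( ) P
{ ( ) } ( ) Q
{ ( ) } ( ) < P >
{ ( ) } ( ) < Q >
{ ( ) } ( ) < ( ) >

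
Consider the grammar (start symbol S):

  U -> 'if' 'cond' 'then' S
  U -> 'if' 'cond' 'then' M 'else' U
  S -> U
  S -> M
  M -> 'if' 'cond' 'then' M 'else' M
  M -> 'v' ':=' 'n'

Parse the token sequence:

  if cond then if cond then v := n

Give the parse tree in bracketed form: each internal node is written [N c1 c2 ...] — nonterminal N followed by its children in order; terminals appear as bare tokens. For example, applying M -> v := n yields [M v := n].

[S [U if cond then [S [U if cond then [S [M v := n]]]]]]

S
U
if cond then S
if cond then U
if cond then if cond then S
if cond then if cond then M
if cond then if cond then v := n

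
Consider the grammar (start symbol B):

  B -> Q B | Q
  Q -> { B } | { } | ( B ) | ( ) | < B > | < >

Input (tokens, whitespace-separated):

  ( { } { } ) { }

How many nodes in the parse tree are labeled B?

4

[B [Q ( [B [Q { }] [B [Q { }]]] )] [B [Q { }]]]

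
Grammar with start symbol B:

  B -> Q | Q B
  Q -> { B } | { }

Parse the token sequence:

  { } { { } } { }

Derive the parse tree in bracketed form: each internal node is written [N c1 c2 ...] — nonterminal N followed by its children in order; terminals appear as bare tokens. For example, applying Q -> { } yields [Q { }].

B
Q B
{ } B
{ } Q B
{ } { B } B
{ } { Q } B
{ } { { } } B
{ } { { } } Q
{ } { { } } { }

[B [Q { }] [B [Q { [B [Q { }]] }] [B [Q { }]]]]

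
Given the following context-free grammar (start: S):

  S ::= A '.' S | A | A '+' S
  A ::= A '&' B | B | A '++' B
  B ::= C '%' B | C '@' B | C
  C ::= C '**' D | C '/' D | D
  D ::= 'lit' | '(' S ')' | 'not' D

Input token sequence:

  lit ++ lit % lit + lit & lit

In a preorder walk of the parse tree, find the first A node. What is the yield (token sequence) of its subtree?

lit ++ lit % lit

[S [A [A [B [C [D lit]]]] ++ [B [C [D lit]] % [B [C [D lit]]]]] + [S [A [A [B [C [D lit]]]] & [B [C [D lit]]]]]]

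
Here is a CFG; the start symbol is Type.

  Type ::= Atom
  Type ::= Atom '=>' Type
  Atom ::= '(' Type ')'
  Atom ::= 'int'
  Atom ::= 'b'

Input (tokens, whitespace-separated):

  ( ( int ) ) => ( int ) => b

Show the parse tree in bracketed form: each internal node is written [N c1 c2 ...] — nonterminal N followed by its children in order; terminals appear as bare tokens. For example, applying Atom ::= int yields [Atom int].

Type
Atom => Type
( Type ) => Type
( Atom ) => Type
( ( Type ) ) => Type
( ( Atom ) ) => Type
( ( int ) ) => Type
( ( int ) ) => Atom => Type
( ( int ) ) => ( Type ) => Type
( ( int ) ) => ( Atom ) => Type
( ( int ) ) => ( int ) => Type
( ( int ) ) => ( int ) => Atom
( ( int ) ) => ( int ) => b

[Type [Atom ( [Type [Atom ( [Type [Atom int]] )]] )] => [Type [Atom ( [Type [Atom int]] )] => [Type [Atom b]]]]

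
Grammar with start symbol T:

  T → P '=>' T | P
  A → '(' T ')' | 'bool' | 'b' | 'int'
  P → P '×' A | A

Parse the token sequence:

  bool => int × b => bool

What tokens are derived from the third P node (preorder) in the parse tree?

int

[T [P [A bool]] => [T [P [P [A int]] × [A b]] => [T [P [A bool]]]]]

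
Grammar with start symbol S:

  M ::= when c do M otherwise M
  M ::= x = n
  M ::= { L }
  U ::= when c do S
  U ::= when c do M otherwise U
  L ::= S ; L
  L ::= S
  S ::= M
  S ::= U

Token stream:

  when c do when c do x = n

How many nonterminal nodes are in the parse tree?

6

[S [U when c do [S [U when c do [S [M x = n]]]]]]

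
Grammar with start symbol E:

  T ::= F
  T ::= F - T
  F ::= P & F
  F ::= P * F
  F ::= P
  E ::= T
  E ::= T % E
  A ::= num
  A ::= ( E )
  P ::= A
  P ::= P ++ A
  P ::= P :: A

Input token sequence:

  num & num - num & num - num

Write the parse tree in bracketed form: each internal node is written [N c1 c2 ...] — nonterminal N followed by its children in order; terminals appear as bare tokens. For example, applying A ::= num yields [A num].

E
T
F - T
P & F - T
A & F - T
num & F - T
num & P - T
num & A - T
num & num - T
num & num - F - T
num & num - P & F - T
num & num - A & F - T
num & num - num & F - T
num & num - num & P - T
num & num - num & A - T
num & num - num & num - T
num & num - num & num - F
num & num - num & num - P
num & num - num & num - A
num & num - num & num - num

[E [T [F [P [A num]] & [F [P [A num]]]] - [T [F [P [A num]] & [F [P [A num]]]] - [T [F [P [A num]]]]]]]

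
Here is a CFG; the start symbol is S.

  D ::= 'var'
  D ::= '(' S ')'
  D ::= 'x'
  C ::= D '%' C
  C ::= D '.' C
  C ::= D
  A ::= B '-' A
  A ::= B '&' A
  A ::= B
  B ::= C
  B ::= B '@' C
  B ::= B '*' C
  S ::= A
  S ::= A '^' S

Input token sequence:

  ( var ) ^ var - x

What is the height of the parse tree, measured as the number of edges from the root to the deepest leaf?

10

[S [A [B [C [D ( [S [A [B [C [D var]]]]] )]]]] ^ [S [A [B [C [D var]]] - [A [B [C [D x]]]]]]]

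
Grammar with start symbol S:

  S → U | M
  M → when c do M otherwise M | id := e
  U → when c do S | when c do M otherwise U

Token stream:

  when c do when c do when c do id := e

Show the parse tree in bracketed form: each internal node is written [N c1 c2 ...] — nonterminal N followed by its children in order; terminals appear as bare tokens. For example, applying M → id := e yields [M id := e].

[S [U when c do [S [U when c do [S [U when c do [S [M id := e]]]]]]]]

S
U
when c do S
when c do U
when c do when c do S
when c do when c do U
when c do when c do when c do S
when c do when c do when c do M
when c do when c do when c do id := e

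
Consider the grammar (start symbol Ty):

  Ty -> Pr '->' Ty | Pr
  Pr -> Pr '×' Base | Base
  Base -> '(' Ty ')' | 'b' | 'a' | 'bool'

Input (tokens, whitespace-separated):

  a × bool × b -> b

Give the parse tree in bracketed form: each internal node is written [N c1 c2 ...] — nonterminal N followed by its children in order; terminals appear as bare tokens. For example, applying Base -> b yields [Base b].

[Ty [Pr [Pr [Pr [Base a]] × [Base bool]] × [Base b]] -> [Ty [Pr [Base b]]]]

Ty
Pr -> Ty
Pr × Base -> Ty
Pr × Base × Base -> Ty
Base × Base × Base -> Ty
a × Base × Base -> Ty
a × bool × Base -> Ty
a × bool × b -> Ty
a × bool × b -> Pr
a × bool × b -> Base
a × bool × b -> b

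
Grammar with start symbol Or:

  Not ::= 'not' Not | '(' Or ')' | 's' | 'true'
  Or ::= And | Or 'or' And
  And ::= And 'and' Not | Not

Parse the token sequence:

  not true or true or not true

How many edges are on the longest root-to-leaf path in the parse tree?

6

[Or [Or [Or [And [Not not [Not true]]]] or [And [Not true]]] or [And [Not not [Not true]]]]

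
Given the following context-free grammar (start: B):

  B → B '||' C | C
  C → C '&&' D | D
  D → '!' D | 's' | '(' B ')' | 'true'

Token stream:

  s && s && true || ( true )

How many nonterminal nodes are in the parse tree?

13

[B [B [C [C [C [D s]] && [D s]] && [D true]]] || [C [D ( [B [C [D true]]] )]]]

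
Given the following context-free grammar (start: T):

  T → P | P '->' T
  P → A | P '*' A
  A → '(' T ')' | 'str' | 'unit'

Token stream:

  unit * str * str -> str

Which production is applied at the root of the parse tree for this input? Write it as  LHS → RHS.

T → P '->' T

[T [P [P [P [A unit]] * [A str]] * [A str]] -> [T [P [A str]]]]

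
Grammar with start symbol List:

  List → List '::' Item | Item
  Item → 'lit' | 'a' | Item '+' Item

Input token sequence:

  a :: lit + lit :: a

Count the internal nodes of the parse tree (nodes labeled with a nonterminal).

8

[List [List [List [Item a]] :: [Item [Item lit] + [Item lit]]] :: [Item a]]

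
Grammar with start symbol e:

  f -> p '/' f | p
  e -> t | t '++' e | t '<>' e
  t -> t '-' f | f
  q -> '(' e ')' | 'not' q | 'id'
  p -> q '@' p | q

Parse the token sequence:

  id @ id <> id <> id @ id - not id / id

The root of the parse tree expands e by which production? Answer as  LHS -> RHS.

e -> t '<>' e

[e [t [f [p [q id] @ [p [q id]]]]] <> [e [t [f [p [q id]]]] <> [e [t [t [f [p [q id] @ [p [q id]]]]] - [f [p [q not [q id]]] / [f [p [q id]]]]]]]]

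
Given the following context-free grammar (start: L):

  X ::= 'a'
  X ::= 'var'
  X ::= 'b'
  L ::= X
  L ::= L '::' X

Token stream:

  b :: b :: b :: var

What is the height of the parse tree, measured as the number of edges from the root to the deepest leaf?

[L [L [L [L [X b]] :: [X b]] :: [X b]] :: [X var]]

5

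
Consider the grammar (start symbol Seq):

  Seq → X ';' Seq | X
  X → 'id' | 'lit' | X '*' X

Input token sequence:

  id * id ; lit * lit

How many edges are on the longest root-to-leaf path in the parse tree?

[Seq [X [X id] * [X id]] ; [Seq [X [X lit] * [X lit]]]]

4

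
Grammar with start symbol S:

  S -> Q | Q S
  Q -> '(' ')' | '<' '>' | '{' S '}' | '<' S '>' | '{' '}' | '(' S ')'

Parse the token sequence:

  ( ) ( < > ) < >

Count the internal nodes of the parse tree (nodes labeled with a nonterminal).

8

[S [Q ( )] [S [Q ( [S [Q < >]] )] [S [Q < >]]]]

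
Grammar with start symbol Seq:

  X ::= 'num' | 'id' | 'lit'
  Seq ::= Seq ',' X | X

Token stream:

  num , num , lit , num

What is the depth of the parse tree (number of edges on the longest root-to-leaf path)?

[Seq [Seq [Seq [Seq [X num]] , [X num]] , [X lit]] , [X num]]

5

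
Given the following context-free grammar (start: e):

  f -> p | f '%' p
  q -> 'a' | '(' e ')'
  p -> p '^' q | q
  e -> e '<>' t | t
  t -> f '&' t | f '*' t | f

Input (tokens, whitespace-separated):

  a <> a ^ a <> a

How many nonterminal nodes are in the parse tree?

[e [e [e [t [f [p [q a]]]]] <> [t [f [p [p [q a]] ^ [q a]]]]] <> [t [f [p [q a]]]]]

17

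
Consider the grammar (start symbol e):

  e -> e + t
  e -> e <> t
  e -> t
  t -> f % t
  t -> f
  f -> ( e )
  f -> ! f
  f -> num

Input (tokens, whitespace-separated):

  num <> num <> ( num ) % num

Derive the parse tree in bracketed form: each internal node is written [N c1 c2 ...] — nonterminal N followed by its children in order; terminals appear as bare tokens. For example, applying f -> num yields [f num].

[e [e [e [t [f num]]] <> [t [f num]]] <> [t [f ( [e [t [f num]]] )] % [t [f num]]]]

e
e <> t
e <> t <> t
t <> t <> t
f <> t <> t
num <> t <> t
num <> f <> t
num <> num <> t
num <> num <> f % t
num <> num <> ( e ) % t
num <> num <> ( t ) % t
num <> num <> ( f ) % t
num <> num <> ( num ) % t
num <> num <> ( num ) % f
num <> num <> ( num ) % num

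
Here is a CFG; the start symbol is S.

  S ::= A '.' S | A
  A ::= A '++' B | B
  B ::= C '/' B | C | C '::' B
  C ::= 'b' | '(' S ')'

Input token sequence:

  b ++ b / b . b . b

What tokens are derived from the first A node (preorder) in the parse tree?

[S [A [A [B [C b]]] ++ [B [C b] / [B [C b]]]] . [S [A [B [C b]]] . [S [A [B [C b]]]]]]

b ++ b / b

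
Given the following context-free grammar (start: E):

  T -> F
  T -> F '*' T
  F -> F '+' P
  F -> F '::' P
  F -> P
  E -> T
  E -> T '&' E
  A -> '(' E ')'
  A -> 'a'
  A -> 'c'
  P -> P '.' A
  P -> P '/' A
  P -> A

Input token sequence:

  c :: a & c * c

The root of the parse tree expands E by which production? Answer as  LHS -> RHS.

E -> T '&' E

[E [T [F [F [P [A c]]] :: [P [A a]]]] & [E [T [F [P [A c]]] * [T [F [P [A c]]]]]]]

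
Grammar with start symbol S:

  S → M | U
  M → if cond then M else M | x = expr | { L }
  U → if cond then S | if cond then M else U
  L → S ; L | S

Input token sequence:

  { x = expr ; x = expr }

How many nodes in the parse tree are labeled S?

[S [M { [L [S [M x = expr]] ; [L [S [M x = expr]]]] }]]

3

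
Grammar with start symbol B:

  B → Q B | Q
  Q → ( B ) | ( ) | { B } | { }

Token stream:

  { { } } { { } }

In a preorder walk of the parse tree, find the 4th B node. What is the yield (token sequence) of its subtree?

{ }

[B [Q { [B [Q { }]] }] [B [Q { [B [Q { }]] }]]]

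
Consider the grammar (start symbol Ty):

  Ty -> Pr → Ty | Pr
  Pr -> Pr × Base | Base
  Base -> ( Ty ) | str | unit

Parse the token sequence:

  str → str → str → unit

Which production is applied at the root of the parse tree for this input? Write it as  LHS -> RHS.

Ty -> Pr → Ty

[Ty [Pr [Base str]] → [Ty [Pr [Base str]] → [Ty [Pr [Base str]] → [Ty [Pr [Base unit]]]]]]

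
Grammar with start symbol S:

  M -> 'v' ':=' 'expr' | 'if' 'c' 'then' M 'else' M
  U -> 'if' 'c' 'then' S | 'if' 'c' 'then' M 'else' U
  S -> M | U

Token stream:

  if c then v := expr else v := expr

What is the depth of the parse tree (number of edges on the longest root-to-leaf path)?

[S [M if c then [M v := expr] else [M v := expr]]]

3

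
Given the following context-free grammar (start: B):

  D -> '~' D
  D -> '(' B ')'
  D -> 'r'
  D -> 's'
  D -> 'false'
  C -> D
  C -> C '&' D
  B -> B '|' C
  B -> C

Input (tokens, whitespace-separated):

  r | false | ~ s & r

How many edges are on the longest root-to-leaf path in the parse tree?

5

[B [B [B [C [D r]]] | [C [D false]]] | [C [C [D ~ [D s]]] & [D r]]]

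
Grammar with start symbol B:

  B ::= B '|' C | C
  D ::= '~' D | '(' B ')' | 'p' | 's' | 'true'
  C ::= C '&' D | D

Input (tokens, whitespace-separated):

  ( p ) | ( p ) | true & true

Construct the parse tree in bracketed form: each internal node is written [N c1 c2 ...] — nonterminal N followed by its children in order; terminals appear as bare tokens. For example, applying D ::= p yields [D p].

B
B | C
B | C | C
C | C | C
D | C | C
( B ) | C | C
( C ) | C | C
( D ) | C | C
( p ) | C | C
( p ) | D | C
( p ) | ( B ) | C
( p ) | ( C ) | C
( p ) | ( D ) | C
( p ) | ( p ) | C
( p ) | ( p ) | C & D
( p ) | ( p ) | D & D
( p ) | ( p ) | true & D
( p ) | ( p ) | true & true

[B [B [B [C [D ( [B [C [D p]]] )]]] | [C [D ( [B [C [D p]]] )]]] | [C [C [D true]] & [D true]]]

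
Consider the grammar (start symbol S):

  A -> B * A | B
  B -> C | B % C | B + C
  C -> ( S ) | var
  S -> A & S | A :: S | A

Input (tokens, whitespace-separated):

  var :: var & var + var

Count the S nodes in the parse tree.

3

[S [A [B [C var]]] :: [S [A [B [C var]]] & [S [A [B [B [C var]] + [C var]]]]]]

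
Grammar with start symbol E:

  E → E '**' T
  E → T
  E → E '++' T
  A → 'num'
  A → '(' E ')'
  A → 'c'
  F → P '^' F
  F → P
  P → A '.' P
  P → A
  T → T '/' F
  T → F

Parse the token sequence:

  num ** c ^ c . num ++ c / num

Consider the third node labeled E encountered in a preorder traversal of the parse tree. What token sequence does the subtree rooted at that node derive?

num

[E [E [E [T [F [P [A num]]]]] ** [T [F [P [A c]] ^ [F [P [A c] . [P [A num]]]]]]] ++ [T [T [F [P [A c]]]] / [F [P [A num]]]]]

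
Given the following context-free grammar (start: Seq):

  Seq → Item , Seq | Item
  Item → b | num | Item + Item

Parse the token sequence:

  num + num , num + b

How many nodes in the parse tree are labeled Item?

[Seq [Item [Item num] + [Item num]] , [Seq [Item [Item num] + [Item b]]]]

6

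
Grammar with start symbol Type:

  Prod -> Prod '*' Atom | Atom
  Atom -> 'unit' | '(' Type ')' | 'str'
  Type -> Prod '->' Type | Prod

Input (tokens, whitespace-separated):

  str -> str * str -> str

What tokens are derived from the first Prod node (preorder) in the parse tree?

[Type [Prod [Atom str]] -> [Type [Prod [Prod [Atom str]] * [Atom str]] -> [Type [Prod [Atom str]]]]]

str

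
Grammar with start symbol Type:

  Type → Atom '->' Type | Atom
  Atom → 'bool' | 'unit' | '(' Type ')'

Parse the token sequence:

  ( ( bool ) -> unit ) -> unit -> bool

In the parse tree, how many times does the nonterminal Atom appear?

6

[Type [Atom ( [Type [Atom ( [Type [Atom bool]] )] -> [Type [Atom unit]]] )] -> [Type [Atom unit] -> [Type [Atom bool]]]]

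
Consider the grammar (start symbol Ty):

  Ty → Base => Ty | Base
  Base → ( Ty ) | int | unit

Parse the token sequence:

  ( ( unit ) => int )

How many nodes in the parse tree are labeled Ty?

[Ty [Base ( [Ty [Base ( [Ty [Base unit]] )] => [Ty [Base int]]] )]]

4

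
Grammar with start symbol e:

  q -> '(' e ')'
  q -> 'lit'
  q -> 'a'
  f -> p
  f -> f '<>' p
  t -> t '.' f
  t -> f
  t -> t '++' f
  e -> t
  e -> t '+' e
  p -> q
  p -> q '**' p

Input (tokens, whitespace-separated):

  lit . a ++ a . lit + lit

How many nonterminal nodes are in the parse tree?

22

[e [t [t [t [t [f [p [q lit]]]] . [f [p [q a]]]] ++ [f [p [q a]]]] . [f [p [q lit]]]] + [e [t [f [p [q lit]]]]]]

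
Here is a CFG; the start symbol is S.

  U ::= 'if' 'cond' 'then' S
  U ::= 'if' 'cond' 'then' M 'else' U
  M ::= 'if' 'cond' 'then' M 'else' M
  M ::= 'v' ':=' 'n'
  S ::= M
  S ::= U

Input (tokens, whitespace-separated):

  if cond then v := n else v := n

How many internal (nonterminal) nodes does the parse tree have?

4

[S [M if cond then [M v := n] else [M v := n]]]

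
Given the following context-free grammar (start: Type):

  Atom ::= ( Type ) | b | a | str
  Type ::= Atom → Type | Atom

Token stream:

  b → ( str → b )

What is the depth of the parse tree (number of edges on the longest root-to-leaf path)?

6

[Type [Atom b] → [Type [Atom ( [Type [Atom str] → [Type [Atom b]]] )]]]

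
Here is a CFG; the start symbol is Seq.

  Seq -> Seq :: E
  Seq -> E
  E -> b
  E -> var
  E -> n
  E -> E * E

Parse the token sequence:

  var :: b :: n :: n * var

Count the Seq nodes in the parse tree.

[Seq [Seq [Seq [Seq [E var]] :: [E b]] :: [E n]] :: [E [E n] * [E var]]]

4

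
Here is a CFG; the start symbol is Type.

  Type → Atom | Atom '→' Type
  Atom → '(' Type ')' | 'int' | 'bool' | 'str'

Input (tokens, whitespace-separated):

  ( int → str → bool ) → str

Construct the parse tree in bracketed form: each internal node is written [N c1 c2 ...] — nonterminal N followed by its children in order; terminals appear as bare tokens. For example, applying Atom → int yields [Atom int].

Type
Atom → Type
( Type ) → Type
( Atom → Type ) → Type
( int → Type ) → Type
( int → Atom → Type ) → Type
( int → str → Type ) → Type
( int → str → Atom ) → Type
( int → str → bool ) → Type
( int → str → bool ) → Atom
( int → str → bool ) → str

[Type [Atom ( [Type [Atom int] → [Type [Atom str] → [Type [Atom bool]]]] )] → [Type [Atom str]]]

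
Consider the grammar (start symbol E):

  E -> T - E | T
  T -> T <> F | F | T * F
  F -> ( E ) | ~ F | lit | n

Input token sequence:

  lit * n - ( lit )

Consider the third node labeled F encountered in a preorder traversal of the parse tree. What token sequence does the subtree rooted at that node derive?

[E [T [T [F lit]] * [F n]] - [E [T [F ( [E [T [F lit]]] )]]]]

( lit )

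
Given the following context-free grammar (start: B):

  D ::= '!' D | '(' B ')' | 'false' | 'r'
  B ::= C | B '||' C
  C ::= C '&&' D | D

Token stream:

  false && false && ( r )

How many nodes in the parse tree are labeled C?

[B [C [C [C [D false]] && [D false]] && [D ( [B [C [D r]]] )]]]

4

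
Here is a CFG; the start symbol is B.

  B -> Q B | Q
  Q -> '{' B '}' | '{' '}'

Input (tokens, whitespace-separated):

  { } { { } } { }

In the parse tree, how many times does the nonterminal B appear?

[B [Q { }] [B [Q { [B [Q { }]] }] [B [Q { }]]]]

4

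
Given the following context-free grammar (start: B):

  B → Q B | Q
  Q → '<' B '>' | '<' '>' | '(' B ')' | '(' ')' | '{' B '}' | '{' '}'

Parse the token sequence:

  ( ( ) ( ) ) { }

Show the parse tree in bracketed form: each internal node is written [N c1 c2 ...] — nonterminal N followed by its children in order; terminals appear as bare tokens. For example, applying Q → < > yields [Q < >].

B
Q B
( B ) B
( Q B ) B
( ( ) B ) B
( ( ) Q ) B
( ( ) ( ) ) B
( ( ) ( ) ) Q
( ( ) ( ) ) { }

[B [Q ( [B [Q ( )] [B [Q ( )]]] )] [B [Q { }]]]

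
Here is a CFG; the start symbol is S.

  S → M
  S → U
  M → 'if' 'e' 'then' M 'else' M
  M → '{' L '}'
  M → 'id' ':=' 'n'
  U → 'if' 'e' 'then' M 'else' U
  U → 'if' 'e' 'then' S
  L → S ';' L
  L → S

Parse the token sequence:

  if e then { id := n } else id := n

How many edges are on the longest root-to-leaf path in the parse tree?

6

[S [M if e then [M { [L [S [M id := n]]] }] else [M id := n]]]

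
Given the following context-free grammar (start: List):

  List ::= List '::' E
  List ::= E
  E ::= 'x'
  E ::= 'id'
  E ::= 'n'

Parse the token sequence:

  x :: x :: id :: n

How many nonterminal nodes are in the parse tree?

8

[List [List [List [List [E x]] :: [E x]] :: [E id]] :: [E n]]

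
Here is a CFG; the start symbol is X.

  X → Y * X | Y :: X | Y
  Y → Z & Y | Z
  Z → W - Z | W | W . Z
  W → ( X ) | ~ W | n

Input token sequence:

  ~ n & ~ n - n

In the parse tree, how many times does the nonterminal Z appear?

3

[X [Y [Z [W ~ [W n]]] & [Y [Z [W ~ [W n]] - [Z [W n]]]]]]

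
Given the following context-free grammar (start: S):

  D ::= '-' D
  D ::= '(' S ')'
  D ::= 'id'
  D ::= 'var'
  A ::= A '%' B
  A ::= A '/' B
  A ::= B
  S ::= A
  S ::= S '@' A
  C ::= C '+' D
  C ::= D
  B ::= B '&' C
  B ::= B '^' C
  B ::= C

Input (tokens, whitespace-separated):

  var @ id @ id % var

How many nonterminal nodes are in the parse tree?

[S [S [S [A [B [C [D var]]]]] @ [A [B [C [D id]]]]] @ [A [A [B [C [D id]]]] % [B [C [D var]]]]]

19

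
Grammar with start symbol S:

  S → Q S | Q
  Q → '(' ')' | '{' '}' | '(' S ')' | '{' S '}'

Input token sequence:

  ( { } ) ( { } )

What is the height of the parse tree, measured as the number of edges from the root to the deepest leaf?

[S [Q ( [S [Q { }]] )] [S [Q ( [S [Q { }]] )]]]

5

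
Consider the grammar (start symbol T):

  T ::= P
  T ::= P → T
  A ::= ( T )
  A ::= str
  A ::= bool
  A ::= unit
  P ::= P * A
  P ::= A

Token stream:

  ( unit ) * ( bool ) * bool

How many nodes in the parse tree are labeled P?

5

[T [P [P [P [A ( [T [P [A unit]]] )]] * [A ( [T [P [A bool]]] )]] * [A bool]]]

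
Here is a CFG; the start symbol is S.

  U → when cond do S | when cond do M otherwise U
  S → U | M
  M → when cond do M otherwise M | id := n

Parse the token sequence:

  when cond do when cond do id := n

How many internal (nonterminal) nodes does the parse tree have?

[S [U when cond do [S [U when cond do [S [M id := n]]]]]]

6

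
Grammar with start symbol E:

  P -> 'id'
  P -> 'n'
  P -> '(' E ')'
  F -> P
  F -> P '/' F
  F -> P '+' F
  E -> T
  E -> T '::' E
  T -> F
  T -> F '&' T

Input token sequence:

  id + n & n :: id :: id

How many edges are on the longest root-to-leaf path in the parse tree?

[E [T [F [P id] + [F [P n]]] & [T [F [P n]]]] :: [E [T [F [P id]]] :: [E [T [F [P id]]]]]]

6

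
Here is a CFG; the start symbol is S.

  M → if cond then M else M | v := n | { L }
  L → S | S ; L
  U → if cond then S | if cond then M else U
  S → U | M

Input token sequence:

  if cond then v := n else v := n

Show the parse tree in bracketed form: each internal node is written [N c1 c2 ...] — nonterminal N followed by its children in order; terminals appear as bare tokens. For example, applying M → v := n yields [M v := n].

[S [M if cond then [M v := n] else [M v := n]]]

S
M
if cond then M else M
if cond then v := n else M
if cond then v := n else v := n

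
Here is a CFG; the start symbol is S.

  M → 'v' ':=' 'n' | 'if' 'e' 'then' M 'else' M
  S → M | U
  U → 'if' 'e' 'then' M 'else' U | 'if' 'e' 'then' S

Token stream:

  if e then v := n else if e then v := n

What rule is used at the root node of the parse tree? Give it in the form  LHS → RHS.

[S [U if e then [M v := n] else [U if e then [S [M v := n]]]]]

S → U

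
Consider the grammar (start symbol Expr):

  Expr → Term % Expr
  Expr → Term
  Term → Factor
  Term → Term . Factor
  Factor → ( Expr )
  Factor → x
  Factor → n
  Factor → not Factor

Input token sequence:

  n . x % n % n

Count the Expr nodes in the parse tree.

[Expr [Term [Term [Factor n]] . [Factor x]] % [Expr [Term [Factor n]] % [Expr [Term [Factor n]]]]]

3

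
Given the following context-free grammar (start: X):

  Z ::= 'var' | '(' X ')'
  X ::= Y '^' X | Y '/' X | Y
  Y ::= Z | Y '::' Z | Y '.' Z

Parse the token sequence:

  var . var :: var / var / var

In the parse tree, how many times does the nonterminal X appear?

[X [Y [Y [Y [Z var]] . [Z var]] :: [Z var]] / [X [Y [Z var]] / [X [Y [Z var]]]]]

3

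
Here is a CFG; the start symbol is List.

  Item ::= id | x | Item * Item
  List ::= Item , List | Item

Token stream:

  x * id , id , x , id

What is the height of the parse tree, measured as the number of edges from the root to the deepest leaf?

[List [Item [Item x] * [Item id]] , [List [Item id] , [List [Item x] , [List [Item id]]]]]

5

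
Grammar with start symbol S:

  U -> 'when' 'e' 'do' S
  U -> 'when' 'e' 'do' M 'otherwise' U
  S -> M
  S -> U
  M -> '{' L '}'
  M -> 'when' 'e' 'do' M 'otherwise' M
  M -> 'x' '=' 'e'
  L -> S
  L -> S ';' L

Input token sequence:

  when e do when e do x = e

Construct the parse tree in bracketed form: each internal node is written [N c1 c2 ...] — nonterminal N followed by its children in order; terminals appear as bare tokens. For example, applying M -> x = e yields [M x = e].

[S [U when e do [S [U when e do [S [M x = e]]]]]]

S
U
when e do S
when e do U
when e do when e do S
when e do when e do M
when e do when e do x = e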